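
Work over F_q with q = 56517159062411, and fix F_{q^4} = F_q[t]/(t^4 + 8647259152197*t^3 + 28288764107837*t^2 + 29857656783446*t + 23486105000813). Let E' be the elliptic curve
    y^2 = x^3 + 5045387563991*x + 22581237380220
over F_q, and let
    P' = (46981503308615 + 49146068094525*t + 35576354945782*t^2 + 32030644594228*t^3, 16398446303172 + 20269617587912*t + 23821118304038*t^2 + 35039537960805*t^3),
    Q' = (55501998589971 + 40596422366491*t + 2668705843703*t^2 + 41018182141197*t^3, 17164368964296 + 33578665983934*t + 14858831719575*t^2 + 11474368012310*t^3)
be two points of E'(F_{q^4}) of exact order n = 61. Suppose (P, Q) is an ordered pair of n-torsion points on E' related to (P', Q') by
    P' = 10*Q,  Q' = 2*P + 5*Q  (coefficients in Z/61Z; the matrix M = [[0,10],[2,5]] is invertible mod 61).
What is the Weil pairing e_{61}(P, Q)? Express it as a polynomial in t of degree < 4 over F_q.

56378853956641 + 15381236352659*t + 36010192882376*t^2 + 38603712411123*t^3

The 61-Weil pairing on E[61] over F_{56517159062411} is alternating-bilinear: e_{61}(P',Q') = e_{61}(P,Q)^det(M).
0*5 - 10*2 = -20; reduced mod 61: det = 41, inverse 3.
n = 61 = (111101)_2 (6 bits, wt 5); accumulate f_{61,P'}(Q'+S)/f_{61,P'}(S) along the 5-step ladder.
e_{61}(P',Q') = 6137382107930 + 18815845492421*t + 25640153399023*t^2 + 2674920071768*t^3.
e_{61}(P,Q) = (6137382107930 + 18815845492421*t + 25640153399023*t^2 + 2674920071768*t^3)^{3} = 56378853956641 + 15381236352659*t + 36010192882376*t^2 + 38603712411123*t^3.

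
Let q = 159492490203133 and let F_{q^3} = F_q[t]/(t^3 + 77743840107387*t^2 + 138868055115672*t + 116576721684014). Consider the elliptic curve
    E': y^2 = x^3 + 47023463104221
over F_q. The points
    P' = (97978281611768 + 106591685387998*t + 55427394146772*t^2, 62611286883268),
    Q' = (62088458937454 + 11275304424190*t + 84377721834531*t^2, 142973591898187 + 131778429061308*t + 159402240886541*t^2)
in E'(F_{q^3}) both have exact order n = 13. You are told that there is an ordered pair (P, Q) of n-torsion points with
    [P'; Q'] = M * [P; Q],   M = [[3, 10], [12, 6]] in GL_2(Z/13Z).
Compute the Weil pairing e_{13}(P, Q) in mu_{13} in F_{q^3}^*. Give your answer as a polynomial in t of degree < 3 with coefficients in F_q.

e_{13}(aP+bQ,cP+dQ) = e_{13}(P,Q)^(ad-bc); with (a,b,c,d)=(3,10,12,6) this gives the det-13 law.
det(M) mod 13 = 2; its inverse in (Z/13)^* is 7 (check: 2*7 mod 13 = 1).
Double-and-add over 1101: 4-1 doublings, 3-1 additions; each step l_{T,T}/v_{2T} or l_{T,P'}/v at Q'+S for random S.
Result: e(P',Q') = 46908802053023 + 72554287633902*t + 154918571468268*t^2.
Finally e_{13}(P,Q) = 15380604488629 + 98682316846039*t + 47480883294353*t^2.

15380604488629 + 98682316846039*t + 47480883294353*t^2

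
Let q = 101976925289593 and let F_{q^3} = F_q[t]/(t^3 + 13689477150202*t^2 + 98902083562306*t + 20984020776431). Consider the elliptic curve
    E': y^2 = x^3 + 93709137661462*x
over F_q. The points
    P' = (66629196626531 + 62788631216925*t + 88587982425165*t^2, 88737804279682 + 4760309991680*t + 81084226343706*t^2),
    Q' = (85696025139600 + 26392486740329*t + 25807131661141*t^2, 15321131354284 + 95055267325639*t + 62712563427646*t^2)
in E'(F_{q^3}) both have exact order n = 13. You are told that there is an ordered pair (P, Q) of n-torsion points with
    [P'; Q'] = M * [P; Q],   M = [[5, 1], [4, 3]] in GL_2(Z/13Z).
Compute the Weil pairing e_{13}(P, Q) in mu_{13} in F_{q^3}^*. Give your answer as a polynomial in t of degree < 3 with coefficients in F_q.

The 13-Weil pairing on E[13] over F_{101976925289593} is alternating-bilinear: e_{13}(P',Q') = e_{13}(P,Q)^det(M).
Hence e(P,Q) = e(P',Q')^{6} where 6 = 11^{-1} mod 13.
n = 13 = (1101)_2 (4 bits, wt 3); accumulate f_{13,P'}(Q'+S)/f_{13,P'}(S) along the 3-step ladder.
Miller gives e_{13}(P',Q') = 1506064394656 + 81881538837263*t + 82041334415554*t^2 in F_{101976925289593^3}.
Hence e(P,Q) = 24291554658487 + 64838055355899*t + 100009745536257*t^2 in F_{101976925289593^3}^*.

24291554658487 + 64838055355899*t + 100009745536257*t^2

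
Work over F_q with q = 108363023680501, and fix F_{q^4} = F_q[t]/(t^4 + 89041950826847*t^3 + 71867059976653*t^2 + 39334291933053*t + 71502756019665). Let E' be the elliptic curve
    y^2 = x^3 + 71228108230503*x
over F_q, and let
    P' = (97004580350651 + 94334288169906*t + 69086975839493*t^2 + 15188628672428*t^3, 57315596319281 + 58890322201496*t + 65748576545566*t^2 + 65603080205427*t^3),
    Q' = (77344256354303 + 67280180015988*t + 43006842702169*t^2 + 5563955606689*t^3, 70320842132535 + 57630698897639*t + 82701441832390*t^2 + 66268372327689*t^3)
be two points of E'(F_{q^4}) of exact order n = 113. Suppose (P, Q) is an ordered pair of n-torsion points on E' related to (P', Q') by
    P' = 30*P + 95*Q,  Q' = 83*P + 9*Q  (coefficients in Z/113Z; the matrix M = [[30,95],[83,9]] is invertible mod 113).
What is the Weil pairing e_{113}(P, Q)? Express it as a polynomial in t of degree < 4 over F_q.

e_{113} is bilinear + alternating on E[113], so e_{113}(30*P + 95*Q, 83*P + 9*Q) = e_{113}(P,Q)^(30*9-95*83).
So e_{113}(P,Q) = e_{113}(P',Q')^{95}, since 69*95 = 1 mod 113.
Build f_{113,P'} and f_{113,Q'} via the 7-bit ladder of 113=1110001_2; evaluate at shifted divisors; quotient in F_{108363023680501^4}.
The quotient is 22820387479686 + 34314502811754*t + 82963877263*t^2 + 56578869562119*t^3.
e_{113}(P,Q) = (22820387479686 + 34314502811754*t + 82963877263*t^2 + 56578869562119*t^3)^{95} = 31677038663435 + 1823277342027*t + 4656646456049*t^2 + 67838636724569*t^3.

31677038663435 + 1823277342027*t + 4656646456049*t^2 + 67838636724569*t^3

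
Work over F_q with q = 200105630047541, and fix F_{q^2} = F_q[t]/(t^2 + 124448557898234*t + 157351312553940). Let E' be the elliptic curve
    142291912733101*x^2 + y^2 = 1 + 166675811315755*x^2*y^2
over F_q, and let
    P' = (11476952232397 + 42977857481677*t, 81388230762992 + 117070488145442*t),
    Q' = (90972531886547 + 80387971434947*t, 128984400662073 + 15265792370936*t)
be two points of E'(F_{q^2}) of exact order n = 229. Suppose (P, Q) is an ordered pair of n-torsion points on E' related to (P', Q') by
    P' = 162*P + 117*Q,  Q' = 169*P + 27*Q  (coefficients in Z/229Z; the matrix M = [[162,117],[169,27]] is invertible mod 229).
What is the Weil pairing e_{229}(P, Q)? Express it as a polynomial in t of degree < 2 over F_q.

Alternating bilinearity on E[229] (values in mu_{229} in F_{200105630047541^2}) gives e(P',Q') = e(P,Q)^det(M).
Hence e(P,Q) = e(P',Q')^{184} where 184 = 173^{-1} mod 229.
Edwards->Montgomery: u=(1+y)/(1-y), v=u/x -> 44753231759135v^2=u^3+68605323730048u^2+u; then x_W=93956840378107u+118196497357323: y^2=x^3+33345151160044*x+69382011510606.
Build f_{229,P'} and f_{229,Q'} via the 8-bit ladder of 229=11100101_2; evaluate at shifted divisors; quotient in F_{200105630047541^2}.
The quotient is 187797531313069 + 183690025712492*t.
(187797531313069 + 183690025712492*t)^{184} mod (200105630047541,f) = 105981889556438 + 157093201224503*t.

105981889556438 + 157093201224503*t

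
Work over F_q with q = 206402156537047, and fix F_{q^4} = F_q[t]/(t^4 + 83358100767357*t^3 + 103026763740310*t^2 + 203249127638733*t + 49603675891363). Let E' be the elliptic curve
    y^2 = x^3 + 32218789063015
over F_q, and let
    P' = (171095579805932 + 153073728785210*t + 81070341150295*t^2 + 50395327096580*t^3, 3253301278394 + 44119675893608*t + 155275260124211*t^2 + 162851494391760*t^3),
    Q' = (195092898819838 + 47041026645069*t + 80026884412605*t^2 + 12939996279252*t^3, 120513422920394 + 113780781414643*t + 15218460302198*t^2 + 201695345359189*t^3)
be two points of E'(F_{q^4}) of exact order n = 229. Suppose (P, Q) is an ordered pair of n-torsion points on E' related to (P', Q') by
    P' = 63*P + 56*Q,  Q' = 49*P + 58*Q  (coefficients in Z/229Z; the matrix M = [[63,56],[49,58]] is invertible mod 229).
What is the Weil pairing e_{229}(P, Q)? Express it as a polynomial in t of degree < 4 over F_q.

e_{229} is bilinear + alternating on E[229], so e_{229}(63*P + 56*Q, 49*P + 58*Q) = e_{229}(P,Q)^(63*58-56*49).
So e_{229}(P,Q) = e_{229}(P',Q')^{38}, since 223*38 = 1 mod 229.
n = 229 = (11100101)_2 (8 bits, wt 5); accumulate f_{229,P'}(Q'+S)/f_{229,P'}(S) along the 7-step ladder.
Result: e(P',Q') = 53217262112870 + 190669809992425*t + 168269747079771*t^2 + 113133503418853*t^3.
(53217262112870 + 190669809992425*t + 168269747079771*t^2 + 113133503418853*t^3)^{38} mod (206402156537047,f) = 9402254958702 + 198843809937904*t + 148971096695607*t^2 + 70443888293790*t^3.

9402254958702 + 198843809937904*t + 148971096695607*t^2 + 70443888293790*t^3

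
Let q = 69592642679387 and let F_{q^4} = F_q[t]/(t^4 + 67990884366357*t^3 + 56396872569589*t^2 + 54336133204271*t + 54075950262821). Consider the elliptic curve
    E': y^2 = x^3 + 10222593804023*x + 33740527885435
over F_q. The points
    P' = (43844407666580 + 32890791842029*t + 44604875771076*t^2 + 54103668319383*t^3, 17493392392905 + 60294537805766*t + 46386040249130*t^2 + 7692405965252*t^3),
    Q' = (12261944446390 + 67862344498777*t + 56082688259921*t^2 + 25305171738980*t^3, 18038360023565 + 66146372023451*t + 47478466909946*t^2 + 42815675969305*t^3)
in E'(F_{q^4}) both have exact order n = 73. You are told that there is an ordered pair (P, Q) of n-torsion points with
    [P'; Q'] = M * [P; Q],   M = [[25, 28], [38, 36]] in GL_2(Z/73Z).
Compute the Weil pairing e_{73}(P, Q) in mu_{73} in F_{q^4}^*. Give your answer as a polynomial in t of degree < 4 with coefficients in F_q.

65874119241893 + 67194989992448*t + 6849453046892*t^2 + 19430986717068*t^3

Since e_{73}(P,P)=e_{73}(Q,Q)=1 and e_{73}(Q,P)=e_{73}(P,Q)^{-1}, expanding e_{73}(25*P + 28*Q,38*P + 36*Q) leaves e(P,Q)^det(M).
So e_{73}(P,Q) = e_{73}(P',Q')^{4}, since 55*4 = 1 mod 73.
Double-and-add over 1001001: 7-1 doublings, 3-1 additions; each step l_{T,T}/v_{2T} or l_{T,P'}/v at Q'+S for random S.
The quotient is 65783230909001 + 27030461140955*t + 60520463300933*t^2 + 44776349509990*t^3.
Finally e_{73}(P,Q) = 65874119241893 + 67194989992448*t + 6849453046892*t^2 + 19430986717068*t^3.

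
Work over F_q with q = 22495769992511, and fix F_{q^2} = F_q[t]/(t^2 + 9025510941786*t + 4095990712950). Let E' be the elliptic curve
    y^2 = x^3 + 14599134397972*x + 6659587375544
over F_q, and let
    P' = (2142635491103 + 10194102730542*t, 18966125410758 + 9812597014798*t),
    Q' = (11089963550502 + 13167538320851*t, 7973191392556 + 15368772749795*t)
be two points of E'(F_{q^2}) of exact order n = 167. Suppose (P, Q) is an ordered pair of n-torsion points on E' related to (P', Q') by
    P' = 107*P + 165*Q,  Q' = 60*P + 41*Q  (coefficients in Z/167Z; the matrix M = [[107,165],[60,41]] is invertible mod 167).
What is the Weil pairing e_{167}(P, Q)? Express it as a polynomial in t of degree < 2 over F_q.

Since e_{167}(P,P)=e_{167}(Q,Q)=1 and e_{167}(Q,P)=e_{167}(P,Q)^{-1}, expanding e_{167}(107*P + 165*Q,60*P + 41*Q) leaves e(P,Q)^det(M).
So e_{167}(P,Q) = e_{167}(P',Q')^{83}, since 165*83 = 1 mod 167.
n = 167 = (10100111)_2 (8 bits, wt 5); accumulate f_{167,P'}(Q'+S)/f_{167,P'}(S) along the 7-step ladder.
So e_{167}(P',Q') = 5475753366848 + 9307937621390*t.
Finally e_{167}(P,Q) = 1183812718470 + 9149091710746*t.

1183812718470 + 9149091710746*t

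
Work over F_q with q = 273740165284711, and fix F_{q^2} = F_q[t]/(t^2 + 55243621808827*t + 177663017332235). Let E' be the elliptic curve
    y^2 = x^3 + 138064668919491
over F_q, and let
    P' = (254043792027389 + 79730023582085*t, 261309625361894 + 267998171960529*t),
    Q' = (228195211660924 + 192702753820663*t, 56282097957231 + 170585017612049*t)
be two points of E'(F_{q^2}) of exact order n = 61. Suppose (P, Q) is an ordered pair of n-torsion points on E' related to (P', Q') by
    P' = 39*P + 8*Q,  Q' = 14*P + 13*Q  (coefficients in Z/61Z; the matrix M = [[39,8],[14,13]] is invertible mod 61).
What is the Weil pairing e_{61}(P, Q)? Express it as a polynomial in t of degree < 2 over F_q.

51532298647615 + 202105566837742*t

Since e_{61}(P,P)=e_{61}(Q,Q)=1 and e_{61}(Q,P)=e_{61}(P,Q)^{-1}, expanding e_{61}(39*P + 8*Q,14*P + 13*Q) leaves e(P,Q)^det(M).
So e_{61}(P,Q) = e_{61}(P',Q')^{40}, since 29*40 = 1 mod 61.
Double-and-add over 111101: 6-1 doublings, 5-1 additions; each step l_{T,T}/v_{2T} or l_{T,P'}/v at Q'+S for random S.
f_P(D_Q)/f_Q(D_P) = 231976357101785 + 265502676621737*t.
Raise to 40: e(P,Q) = 51532298647615 + 202105566837742*t in mu_{61}.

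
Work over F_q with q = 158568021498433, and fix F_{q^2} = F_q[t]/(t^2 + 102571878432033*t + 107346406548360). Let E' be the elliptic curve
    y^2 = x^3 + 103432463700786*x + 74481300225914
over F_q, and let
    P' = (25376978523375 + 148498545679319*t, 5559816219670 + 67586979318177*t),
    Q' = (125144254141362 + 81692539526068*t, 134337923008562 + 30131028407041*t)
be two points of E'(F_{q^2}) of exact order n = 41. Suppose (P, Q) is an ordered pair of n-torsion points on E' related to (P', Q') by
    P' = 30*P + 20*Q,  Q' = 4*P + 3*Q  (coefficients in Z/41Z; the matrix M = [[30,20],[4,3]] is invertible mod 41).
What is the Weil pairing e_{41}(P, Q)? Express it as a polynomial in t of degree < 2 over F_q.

The 41-Weil pairing on E[41] over F_{158568021498433} is alternating-bilinear: e_{41}(P',Q') = e_{41}(P,Q)^det(M).
So e_{41}(P,Q) = e_{41}(P',Q')^{37}, since 10*37 = 1 mod 41.
Double-and-add over 101001: 6-1 doublings, 3-1 additions; each step l_{T,T}/v_{2T} or l_{T,P'}/v at Q'+S for random S.
Miller gives e_{41}(P',Q') = 79610165714542 + 123797493077476*t in F_{158568021498433^2}.
Finally e_{41}(P,Q) = 131853059949491 + 131873891893027*t.

131853059949491 + 131873891893027*t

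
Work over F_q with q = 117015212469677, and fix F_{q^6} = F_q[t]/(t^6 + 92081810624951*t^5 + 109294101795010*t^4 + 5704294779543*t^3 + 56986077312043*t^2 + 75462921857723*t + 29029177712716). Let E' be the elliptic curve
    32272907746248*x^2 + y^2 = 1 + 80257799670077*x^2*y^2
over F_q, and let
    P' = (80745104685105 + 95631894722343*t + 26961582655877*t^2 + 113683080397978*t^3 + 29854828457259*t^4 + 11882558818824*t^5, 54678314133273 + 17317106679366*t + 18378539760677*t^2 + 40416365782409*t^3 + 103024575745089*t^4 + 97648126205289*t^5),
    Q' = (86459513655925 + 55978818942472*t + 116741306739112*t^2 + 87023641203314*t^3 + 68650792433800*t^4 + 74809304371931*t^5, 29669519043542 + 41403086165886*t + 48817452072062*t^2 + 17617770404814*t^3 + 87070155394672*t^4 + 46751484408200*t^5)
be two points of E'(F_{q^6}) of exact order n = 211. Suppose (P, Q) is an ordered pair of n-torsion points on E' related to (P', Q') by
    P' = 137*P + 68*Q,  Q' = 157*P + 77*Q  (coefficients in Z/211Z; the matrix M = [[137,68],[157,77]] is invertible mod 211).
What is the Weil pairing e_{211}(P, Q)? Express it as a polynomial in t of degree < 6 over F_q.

68561069845051 + 59725056975390*t + 41128359720609*t^2 + 74828110007119*t^3 + 67573841356108*t^4 + 101824157451233*t^5

Alternating bilinearity on E[211] (values in mu_{211} in F_{117015212469677^6}) gives e(P',Q') = e(P,Q)^det(M).
det(M) mod 211 = 84; its inverse in (Z/211)^* is 103 (check: 84*103 mod 211 = 1).
Map (x,y)_Ed via u=(1+y)/(1-y), v=(1+y)/((1-y)x) to Montgomery A=19377926524014,B=13920233840000; then to (a',b')=(90187853682268,80770593227508).
Build f_{211,P'} and f_{211,Q'} via the 8-bit ladder of 211=11010011_2; evaluate at shifted divisors; quotient in F_{117015212469677^6}.
e_{211}(P',Q') = 4496386515530 + 91509390703333*t + 4027581913826*t^2 + 59123123088646*t^3 + 2942934359812*t^4 + 90359656280603*t^5.
e_{211}(P,Q) = (4496386515530 + 91509390703333*t + 4027581913826*t^2 + 59123123088646*t^3 + 2942934359812*t^4 + 90359656280603*t^5)^{103} = 68561069845051 + 59725056975390*t + 41128359720609*t^2 + 74828110007119*t^3 + 67573841356108*t^4 + 101824157451233*t^5.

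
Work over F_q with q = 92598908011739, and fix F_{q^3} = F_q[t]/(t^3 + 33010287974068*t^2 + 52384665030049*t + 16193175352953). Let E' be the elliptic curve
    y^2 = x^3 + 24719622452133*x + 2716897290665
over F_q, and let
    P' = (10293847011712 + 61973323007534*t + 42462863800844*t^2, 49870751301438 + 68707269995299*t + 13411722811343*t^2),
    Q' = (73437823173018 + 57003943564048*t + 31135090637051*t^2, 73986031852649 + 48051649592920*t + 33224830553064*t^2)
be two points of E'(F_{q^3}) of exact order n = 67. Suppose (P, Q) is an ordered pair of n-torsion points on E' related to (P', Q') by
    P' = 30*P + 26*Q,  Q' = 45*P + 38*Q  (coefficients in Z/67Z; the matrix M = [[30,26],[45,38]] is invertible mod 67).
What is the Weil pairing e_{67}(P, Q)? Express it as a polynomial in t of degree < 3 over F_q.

31348146578808 + 70613095322008*t + 85644567887150*t^2

e_{67}(aP+bQ,cP+dQ) = e_{67}(P,Q)^(ad-bc); with (a,b,c,d)=(30,26,45,38) this gives the det-67 law.
Inverting 37 mod 67: 29. Thus e_{67}(P,Q) = e(P',Q')^{29}.
Run Miller on y^2=x^3+24719622452133*x+2716897290665 over F_{92598908011739}: ladder 1000011 (7 bits); e = f_P(D_Q)/f_Q(D_P).
The quotient is 77817114754291 + 46982888377365*t + 15722728802545*t^2.
Raise to 29: e(P,Q) = 31348146578808 + 70613095322008*t + 85644567887150*t^2 in mu_{67}.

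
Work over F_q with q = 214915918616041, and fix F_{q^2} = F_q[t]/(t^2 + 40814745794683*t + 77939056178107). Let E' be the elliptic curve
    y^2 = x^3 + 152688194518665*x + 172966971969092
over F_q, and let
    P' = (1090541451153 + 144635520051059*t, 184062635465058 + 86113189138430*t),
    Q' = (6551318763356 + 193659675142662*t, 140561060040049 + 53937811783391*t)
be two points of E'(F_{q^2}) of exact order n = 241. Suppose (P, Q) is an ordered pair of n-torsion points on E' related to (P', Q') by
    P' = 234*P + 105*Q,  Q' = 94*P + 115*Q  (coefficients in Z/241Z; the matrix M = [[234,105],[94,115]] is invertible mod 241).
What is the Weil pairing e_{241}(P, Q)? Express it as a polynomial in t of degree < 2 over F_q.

The 241-Weil pairing on E[241] over F_{214915918616041} is alternating-bilinear: e_{241}(P',Q') = e_{241}(P,Q)^det(M).
Inverting 170 mod 241: 112. Thus e_{241}(P,Q) = e(P',Q')^{112}.
Miller loop for e_{241} over F_{214915918616041^2}: bits of 241 = 11110001; 7 double steps + 4 add steps, l/v at each.
f_P(D_Q)/f_Q(D_P) = 7745346683153 + 212646027219726*t.
Raise to 112: e(P,Q) = 93693857816059 + 36251075189113*t in mu_{241}.

93693857816059 + 36251075189113*t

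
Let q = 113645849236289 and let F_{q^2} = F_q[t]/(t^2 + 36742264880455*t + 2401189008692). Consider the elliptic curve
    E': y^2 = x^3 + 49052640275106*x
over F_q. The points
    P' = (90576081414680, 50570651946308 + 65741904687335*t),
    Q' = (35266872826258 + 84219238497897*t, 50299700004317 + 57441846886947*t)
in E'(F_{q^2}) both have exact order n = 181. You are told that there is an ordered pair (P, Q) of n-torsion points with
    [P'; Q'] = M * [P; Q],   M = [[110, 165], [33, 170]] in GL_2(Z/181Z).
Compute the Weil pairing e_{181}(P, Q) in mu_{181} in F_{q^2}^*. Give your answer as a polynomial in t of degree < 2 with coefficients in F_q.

e_{181}(aP+bQ,cP+dQ) = e_{181}(P,Q)^(ad-bc); with (a,b,c,d)=(110,165,33,170) this gives the det-181 law.
det(M) mod 181 = 42; its inverse in (Z/181)^* is 125 (check: 42*125 mod 181 = 1).
Miller loop for e_{181} over F_{113645849236289^2}: bits of 181 = 10110101; 7 double steps + 4 add steps, l/v at each.
Result: e(P',Q') = 60064958540799 + 107390762532495*t.
e_{181}(P,Q) = (60064958540799 + 107390762532495*t)^{125} = 90523688951949 + 51274541518383*t.

90523688951949 + 51274541518383*t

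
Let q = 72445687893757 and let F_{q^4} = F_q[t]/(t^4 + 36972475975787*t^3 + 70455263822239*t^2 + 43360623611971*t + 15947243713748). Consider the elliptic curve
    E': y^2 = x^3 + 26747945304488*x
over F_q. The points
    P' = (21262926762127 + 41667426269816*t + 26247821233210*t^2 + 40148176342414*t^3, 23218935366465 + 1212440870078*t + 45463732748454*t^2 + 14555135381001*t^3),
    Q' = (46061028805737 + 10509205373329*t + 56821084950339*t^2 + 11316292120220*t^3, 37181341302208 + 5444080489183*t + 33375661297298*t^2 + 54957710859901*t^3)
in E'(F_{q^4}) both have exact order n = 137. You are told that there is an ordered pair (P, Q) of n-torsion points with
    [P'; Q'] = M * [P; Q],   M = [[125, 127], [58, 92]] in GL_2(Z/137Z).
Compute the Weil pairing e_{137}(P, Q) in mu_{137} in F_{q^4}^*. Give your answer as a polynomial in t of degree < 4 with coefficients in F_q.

50261392540280 + 37486809900714*t + 19460485469362*t^2 + 21027289286519*t^3

e_{137} is bilinear + alternating on E[137], so e_{137}(125*P + 127*Q, 58*P + 92*Q) = e_{137}(P,Q)^(125*92-127*58).
det(M) mod 137 = 24; its inverse in (Z/137)^* is 40 (check: 24*40 mod 137 = 1).
n = 137 = (10001001)_2 (8 bits, wt 3); accumulate f_{137,P'}(Q'+S)/f_{137,P'}(S) along the 7-step ladder.
So e_{137}(P',Q') = 71532002945879 + 61657034140523*t + 1084262424994*t^2 + 40963364938610*t^3.
Finally e_{137}(P,Q) = 50261392540280 + 37486809900714*t + 19460485469362*t^2 + 21027289286519*t^3.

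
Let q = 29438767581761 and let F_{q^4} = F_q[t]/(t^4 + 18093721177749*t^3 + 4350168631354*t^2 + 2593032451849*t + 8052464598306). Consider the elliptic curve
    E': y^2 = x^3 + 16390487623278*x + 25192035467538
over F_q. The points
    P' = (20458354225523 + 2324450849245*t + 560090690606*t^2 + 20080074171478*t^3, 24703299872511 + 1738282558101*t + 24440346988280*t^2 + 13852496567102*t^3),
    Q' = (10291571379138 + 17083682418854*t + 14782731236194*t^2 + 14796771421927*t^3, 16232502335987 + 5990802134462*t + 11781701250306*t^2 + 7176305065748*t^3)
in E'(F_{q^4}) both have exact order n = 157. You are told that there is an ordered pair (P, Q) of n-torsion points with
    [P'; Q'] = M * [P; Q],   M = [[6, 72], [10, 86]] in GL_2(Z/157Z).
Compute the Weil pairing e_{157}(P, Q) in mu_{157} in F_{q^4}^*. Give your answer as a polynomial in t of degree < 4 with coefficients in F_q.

20490023647755 + 6674578640929*t + 2634512998703*t^2 + 17458354806381*t^3

Alternating bilinearity on E[157] (values in mu_{157} in F_{29438767581761^4}) gives e(P',Q') = e(P,Q)^det(M).
So e_{157}(P,Q) = e_{157}(P',Q')^{10}, since 110*10 = 1 mod 157.
n = 157 = (10011101)_2 (8 bits, wt 5); accumulate f_{157,P'}(Q'+S)/f_{157,P'}(S) along the 7-step ladder.
f_P(D_Q)/f_Q(D_P) = 11926485721490 + 23624396618756*t + 20498183723139*t^2 + 21130303447033*t^3.
e_{157}(P,Q) = (11926485721490 + 23624396618756*t + 20498183723139*t^2 + 21130303447033*t^3)^{10} = 20490023647755 + 6674578640929*t + 2634512998703*t^2 + 17458354806381*t^3.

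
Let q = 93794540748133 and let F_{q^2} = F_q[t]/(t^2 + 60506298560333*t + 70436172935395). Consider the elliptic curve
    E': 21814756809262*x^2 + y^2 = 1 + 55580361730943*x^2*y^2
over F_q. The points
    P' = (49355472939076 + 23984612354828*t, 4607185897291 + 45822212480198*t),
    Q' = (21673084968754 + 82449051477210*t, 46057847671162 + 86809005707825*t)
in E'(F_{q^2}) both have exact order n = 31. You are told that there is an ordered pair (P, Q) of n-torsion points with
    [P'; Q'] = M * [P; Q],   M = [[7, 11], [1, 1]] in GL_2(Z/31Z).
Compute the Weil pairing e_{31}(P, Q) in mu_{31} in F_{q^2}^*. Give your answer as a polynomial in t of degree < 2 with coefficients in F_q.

41388781112813 + 29398575351953*t

Since e_{31}(P,P)=e_{31}(Q,Q)=1 and e_{31}(Q,P)=e_{31}(P,Q)^{-1}, expanding e_{31}(7*P + 11*Q,1*P + 1*Q) leaves e(P,Q)^det(M).
det M = 7*1 - 11*1 = -4 = 27 (mod 31); 27^{-1} = 23 (mod 31).
Map (x,y)_Ed via u=(1+y)/(1-y), v=(1+y)/((1-y)x) to Montgomery A=60185652254665,B=26662833983485; then to (a',b')=(0,53592427214385).
Miller loop for e_{31} over F_{93794540748133^2}: bits of 31 = 11111; 4 double steps + 4 add steps, l/v at each.
f_P(D_Q)/f_Q(D_P) = 88225818694212 + 24919032469964*t.
Raise to 23: e(P,Q) = 41388781112813 + 29398575351953*t in mu_{31}.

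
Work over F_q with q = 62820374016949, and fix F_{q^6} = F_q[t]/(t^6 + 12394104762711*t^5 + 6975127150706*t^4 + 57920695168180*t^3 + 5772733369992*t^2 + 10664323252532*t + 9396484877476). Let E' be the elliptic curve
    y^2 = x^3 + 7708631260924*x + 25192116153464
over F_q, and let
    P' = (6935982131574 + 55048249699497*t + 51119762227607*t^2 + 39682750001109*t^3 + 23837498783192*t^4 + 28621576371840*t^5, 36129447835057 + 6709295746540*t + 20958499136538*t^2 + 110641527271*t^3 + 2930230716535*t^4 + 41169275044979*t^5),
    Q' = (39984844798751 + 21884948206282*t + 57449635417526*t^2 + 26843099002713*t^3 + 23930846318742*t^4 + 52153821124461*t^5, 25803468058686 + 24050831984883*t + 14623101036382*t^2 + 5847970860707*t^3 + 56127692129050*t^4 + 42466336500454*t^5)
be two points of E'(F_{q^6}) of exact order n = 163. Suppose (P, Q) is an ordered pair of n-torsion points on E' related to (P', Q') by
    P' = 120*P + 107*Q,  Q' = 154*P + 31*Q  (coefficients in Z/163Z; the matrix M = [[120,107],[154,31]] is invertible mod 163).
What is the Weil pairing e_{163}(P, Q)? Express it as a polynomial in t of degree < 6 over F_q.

31253224249146 + 57759121737033*t + 31756440624306*t^2 + 9239914327835*t^3 + 10604701224844*t^4 + 16755766457850*t^5

e_{163} is bilinear + alternating on E[163], so e_{163}(120*P + 107*Q, 154*P + 31*Q) = e_{163}(P,Q)^(120*31-107*154).
120*31 - 107*154 = -12758; reduced mod 163: det = 119, inverse 100.
8-bit Miller (10100011) on E'/F_{62820374016949} with a'=7708631260924, b'=25192116153464: accumulate tangent/chord ratios at Q'+S and P'+S'.
So e_{163}(P',Q') = 35246183471038 + 39150742801504*t + 10428978106776*t^2 + 62627692566442*t^3 + 23792413895296*t^4 + 33671606830595*t^5.
Raise to 100: e(P,Q) = 31253224249146 + 57759121737033*t + 31756440624306*t^2 + 9239914327835*t^3 + 10604701224844*t^4 + 16755766457850*t^5 in mu_{163}.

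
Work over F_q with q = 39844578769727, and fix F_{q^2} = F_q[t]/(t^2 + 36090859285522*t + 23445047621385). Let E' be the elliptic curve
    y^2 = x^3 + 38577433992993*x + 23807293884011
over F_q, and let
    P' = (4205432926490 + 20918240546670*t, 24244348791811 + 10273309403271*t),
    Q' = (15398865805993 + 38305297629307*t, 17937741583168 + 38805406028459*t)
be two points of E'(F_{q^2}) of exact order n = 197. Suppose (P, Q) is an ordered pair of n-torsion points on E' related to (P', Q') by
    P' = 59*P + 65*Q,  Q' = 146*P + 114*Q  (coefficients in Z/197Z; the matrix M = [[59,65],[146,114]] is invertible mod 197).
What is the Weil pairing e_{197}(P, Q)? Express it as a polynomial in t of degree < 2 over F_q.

Alternating bilinearity on E[197] (values in mu_{197} in F_{39844578769727^2}) gives e(P',Q') = e(P,Q)^det(M).
Hence e(P,Q) = e(P',Q')^{164} where 164 = 191^{-1} mod 197.
n = 197 = (11000101)_2 (8 bits, wt 4); accumulate f_{197,P'}(Q'+S)/f_{197,P'}(S) along the 7-step ladder.
f_P(D_Q)/f_Q(D_P) = 21386755540489 + 16748572266030*t.
(21386755540489 + 16748572266030*t)^{164} mod (39844578769727,f) = 18267509975588 + 12415617867852*t.

18267509975588 + 12415617867852*t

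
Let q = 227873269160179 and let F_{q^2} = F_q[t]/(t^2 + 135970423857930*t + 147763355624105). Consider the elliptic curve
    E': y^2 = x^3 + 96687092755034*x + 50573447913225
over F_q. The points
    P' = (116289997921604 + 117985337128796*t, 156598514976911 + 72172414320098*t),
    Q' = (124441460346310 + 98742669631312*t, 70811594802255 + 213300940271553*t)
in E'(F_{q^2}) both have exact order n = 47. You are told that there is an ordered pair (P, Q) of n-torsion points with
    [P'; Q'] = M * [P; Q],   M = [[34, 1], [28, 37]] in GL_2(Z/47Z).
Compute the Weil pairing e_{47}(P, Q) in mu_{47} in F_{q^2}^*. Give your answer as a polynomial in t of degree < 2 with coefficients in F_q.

151430289632753 + 161732197727724*t

e_{47} is bilinear + alternating on E[47], so e_{47}(34*P + 1*Q, 28*P + 37*Q) = e_{47}(P,Q)^(34*37-1*28).
So e_{47}(P,Q) = e_{47}(P',Q')^{6}, since 8*6 = 1 mod 47.
Miller loop for e_{47} over F_{227873269160179^2}: bits of 47 = 101111; 5 double steps + 4 add steps, l/v at each.
f_P(D_Q)/f_Q(D_P) = 147716939659146 + 85227214275704*t.
(147716939659146 + 85227214275704*t)^{6} mod (227873269160179,f) = 151430289632753 + 161732197727724*t.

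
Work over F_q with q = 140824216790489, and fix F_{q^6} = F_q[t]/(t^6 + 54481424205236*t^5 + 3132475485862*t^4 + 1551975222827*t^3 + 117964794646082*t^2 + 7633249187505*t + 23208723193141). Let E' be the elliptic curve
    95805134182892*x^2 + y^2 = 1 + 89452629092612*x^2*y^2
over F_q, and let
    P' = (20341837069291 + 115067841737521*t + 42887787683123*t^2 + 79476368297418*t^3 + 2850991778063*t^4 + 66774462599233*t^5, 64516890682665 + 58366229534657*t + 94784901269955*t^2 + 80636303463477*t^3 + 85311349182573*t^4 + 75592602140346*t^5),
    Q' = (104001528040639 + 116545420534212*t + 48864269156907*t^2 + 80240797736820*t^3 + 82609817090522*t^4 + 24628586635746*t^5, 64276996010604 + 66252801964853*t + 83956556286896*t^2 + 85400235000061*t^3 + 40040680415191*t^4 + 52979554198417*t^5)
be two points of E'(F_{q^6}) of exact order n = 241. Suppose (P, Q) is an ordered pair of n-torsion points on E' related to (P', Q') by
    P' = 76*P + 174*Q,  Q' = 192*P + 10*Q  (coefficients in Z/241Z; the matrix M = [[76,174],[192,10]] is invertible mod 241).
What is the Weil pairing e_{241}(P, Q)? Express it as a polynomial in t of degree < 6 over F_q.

9563024580875 + 11930694335256*t + 92289343062332*t^2 + 90042534748951*t^3 + 33047782025701*t^4 + 116485338626695*t^5

e_{241} is bilinear + alternating on E[241], so e_{241}(76*P + 174*Q, 192*P + 10*Q) = e_{241}(P,Q)^(76*10-174*192).
det M = 76*10 - 174*192 = -32648 = 128 (mod 241); 128^{-1} = 209 (mod 241).
Map (x,y)_Ed via u=(1+y)/(1-y), v=(1+y)/((1-y)x) to Montgomery A=78691112819170,B=132237877835782; then to (a',b')=(109034070932052,20646767235599).
8-bit Miller (11110001) on E'/F_{140824216790489} with a'=109034070932052, b'=20646767235599: accumulate tangent/chord ratios at Q'+S and P'+S'.
e_{241}(P',Q') = 124626821303145 + 53532311148462*t + 100908681478830*t^2 + 27416227554870*t^3 + 54655118213321*t^4 + 118123738362380*t^5.
e_{241}(P,Q) = (124626821303145 + 53532311148462*t + 100908681478830*t^2 + 27416227554870*t^3 + 54655118213321*t^4 + 118123738362380*t^5)^{209} = 9563024580875 + 11930694335256*t + 92289343062332*t^2 + 90042534748951*t^3 + 33047782025701*t^4 + 116485338626695*t^5.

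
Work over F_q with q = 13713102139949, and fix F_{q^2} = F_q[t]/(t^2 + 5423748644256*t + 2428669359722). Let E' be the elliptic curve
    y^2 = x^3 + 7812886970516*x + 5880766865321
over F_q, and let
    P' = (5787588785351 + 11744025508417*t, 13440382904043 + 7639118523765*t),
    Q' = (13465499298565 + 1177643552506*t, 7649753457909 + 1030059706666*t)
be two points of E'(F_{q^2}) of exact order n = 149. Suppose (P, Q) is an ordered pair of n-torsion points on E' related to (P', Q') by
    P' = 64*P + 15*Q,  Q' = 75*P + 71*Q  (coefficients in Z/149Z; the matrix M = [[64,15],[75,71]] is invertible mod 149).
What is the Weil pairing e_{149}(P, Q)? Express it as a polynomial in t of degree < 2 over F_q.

e_{149}(aP+bQ,cP+dQ) = e_{149}(P,Q)^(ad-bc); with (a,b,c,d)=(64,15,75,71) this gives the det-149 law.
Inverting 141 mod 149: 93. Thus e_{149}(P,Q) = e(P',Q')^{93}.
n = 149 = (10010101)_2 (8 bits, wt 4); accumulate f_{149,P'}(Q'+S)/f_{149,P'}(S) along the 7-step ladder.
f_P(D_Q)/f_Q(D_P) = 4294679438874 + 9424310181298*t.
Raise to 93: e(P,Q) = 13393740257143 + 1061919333795*t in mu_{149}.

13393740257143 + 1061919333795*t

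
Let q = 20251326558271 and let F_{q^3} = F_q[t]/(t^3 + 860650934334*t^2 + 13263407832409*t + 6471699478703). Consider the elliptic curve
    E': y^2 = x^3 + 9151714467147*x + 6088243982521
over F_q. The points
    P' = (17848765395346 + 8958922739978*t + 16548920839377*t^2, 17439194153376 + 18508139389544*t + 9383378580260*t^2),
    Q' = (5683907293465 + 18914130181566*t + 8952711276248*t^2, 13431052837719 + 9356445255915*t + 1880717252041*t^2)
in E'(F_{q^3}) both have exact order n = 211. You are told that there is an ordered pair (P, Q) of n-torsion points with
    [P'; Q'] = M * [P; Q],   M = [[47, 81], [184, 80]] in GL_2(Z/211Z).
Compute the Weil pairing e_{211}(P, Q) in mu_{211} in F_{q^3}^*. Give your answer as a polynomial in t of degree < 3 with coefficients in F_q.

1282227986388 + 16650481263039*t + 4801120316056*t^2

The 211-Weil pairing on E[211] over F_{20251326558271} is alternating-bilinear: e_{211}(P',Q') = e_{211}(P,Q)^det(M).
Inverting 39 mod 211: 92. Thus e_{211}(P,Q) = e(P',Q')^{92}.
Double-and-add over 11010011: 8-1 doublings, 5-1 additions; each step l_{T,T}/v_{2T} or l_{T,P'}/v at Q'+S for random S.
So e_{211}(P',Q') = 15515729894913 + 12675837270228*t + 13048921176802*t^2.
Thus e_{211}(P,Q) = 1282227986388 + 16650481263039*t + 4801120316056*t^2.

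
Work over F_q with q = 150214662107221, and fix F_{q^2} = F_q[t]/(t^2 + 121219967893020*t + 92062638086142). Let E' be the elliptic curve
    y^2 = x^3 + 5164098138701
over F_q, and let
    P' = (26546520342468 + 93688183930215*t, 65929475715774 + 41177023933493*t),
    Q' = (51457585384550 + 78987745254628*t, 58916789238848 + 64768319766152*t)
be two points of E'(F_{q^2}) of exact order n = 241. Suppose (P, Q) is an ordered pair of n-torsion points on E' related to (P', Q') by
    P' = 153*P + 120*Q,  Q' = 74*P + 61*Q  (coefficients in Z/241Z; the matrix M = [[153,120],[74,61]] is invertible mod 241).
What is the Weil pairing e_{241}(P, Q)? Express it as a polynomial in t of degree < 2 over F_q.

e_{241} is bilinear + alternating on E[241], so e_{241}(153*P + 120*Q, 74*P + 61*Q) = e_{241}(P,Q)^(153*61-120*74).
153*61 - 120*74 = 453; reduced mod 241: det = 212, inverse 108.
8-bit Miller (11110001) on E'/F_{150214662107221} with a'=0, b'=5164098138701: accumulate tangent/chord ratios at Q'+S and P'+S'.
Result: e(P',Q') = 22308859553547 + 149964895506744*t.
(22308859553547 + 149964895506744*t)^{108} mod (150214662107221,f) = 35036410424475 + 116163054011602*t.

35036410424475 + 116163054011602*t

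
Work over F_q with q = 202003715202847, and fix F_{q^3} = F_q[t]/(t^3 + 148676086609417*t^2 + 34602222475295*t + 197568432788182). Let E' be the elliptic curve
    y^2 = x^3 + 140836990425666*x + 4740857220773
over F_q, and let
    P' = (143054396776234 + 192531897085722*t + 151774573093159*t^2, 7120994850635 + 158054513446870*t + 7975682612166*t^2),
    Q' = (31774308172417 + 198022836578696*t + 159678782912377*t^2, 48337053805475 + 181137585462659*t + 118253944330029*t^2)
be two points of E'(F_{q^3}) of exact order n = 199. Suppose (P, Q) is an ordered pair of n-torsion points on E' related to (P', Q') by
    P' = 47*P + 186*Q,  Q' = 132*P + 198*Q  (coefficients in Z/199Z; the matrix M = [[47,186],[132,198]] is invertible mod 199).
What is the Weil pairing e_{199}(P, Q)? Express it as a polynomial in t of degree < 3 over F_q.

187298341464494 + 56249678836262*t + 43624609005142*t^2

e_{199}(aP+bQ,cP+dQ) = e_{199}(P,Q)^(ad-bc); with (a,b,c,d)=(47,186,132,198) this gives the det-199 law.
So e_{199}(P,Q) = e_{199}(P',Q')^{168}, since 77*168 = 1 mod 199.
Double-and-add over 11000111: 8-1 doublings, 5-1 additions; each step l_{T,T}/v_{2T} or l_{T,P'}/v at Q'+S for random S.
Miller gives e_{199}(P',Q') = 70241632181031 + 171223838824437*t + 91525133901711*t^2 in F_{202003715202847^3}.
Raise to 168: e(P,Q) = 187298341464494 + 56249678836262*t + 43624609005142*t^2 in mu_{199}.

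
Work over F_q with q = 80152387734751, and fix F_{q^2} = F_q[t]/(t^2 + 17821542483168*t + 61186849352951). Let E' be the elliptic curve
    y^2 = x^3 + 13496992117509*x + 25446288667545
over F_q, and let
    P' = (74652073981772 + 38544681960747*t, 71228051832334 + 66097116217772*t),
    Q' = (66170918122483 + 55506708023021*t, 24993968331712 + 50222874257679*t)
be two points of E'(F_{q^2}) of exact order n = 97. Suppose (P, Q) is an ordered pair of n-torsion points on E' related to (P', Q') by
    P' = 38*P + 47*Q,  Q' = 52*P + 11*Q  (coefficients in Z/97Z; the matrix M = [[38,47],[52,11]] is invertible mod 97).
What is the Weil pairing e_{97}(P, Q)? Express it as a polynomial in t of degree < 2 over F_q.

Alternating bilinearity on E[97] (values in mu_{97} in F_{80152387734751^2}) gives e(P',Q') = e(P,Q)^det(M).
So e_{97}(P,Q) = e_{97}(P',Q')^{53}, since 11*53 = 1 mod 97.
Double-and-add over 1100001: 7-1 doublings, 3-1 additions; each step l_{T,T}/v_{2T} or l_{T,P'}/v at Q'+S for random S.
The quotient is 5849777412594 + 35253430717819*t.
e_{97}(P,Q) = (5849777412594 + 35253430717819*t)^{53} = 22031338876055 + 47296523000917*t.

22031338876055 + 47296523000917*t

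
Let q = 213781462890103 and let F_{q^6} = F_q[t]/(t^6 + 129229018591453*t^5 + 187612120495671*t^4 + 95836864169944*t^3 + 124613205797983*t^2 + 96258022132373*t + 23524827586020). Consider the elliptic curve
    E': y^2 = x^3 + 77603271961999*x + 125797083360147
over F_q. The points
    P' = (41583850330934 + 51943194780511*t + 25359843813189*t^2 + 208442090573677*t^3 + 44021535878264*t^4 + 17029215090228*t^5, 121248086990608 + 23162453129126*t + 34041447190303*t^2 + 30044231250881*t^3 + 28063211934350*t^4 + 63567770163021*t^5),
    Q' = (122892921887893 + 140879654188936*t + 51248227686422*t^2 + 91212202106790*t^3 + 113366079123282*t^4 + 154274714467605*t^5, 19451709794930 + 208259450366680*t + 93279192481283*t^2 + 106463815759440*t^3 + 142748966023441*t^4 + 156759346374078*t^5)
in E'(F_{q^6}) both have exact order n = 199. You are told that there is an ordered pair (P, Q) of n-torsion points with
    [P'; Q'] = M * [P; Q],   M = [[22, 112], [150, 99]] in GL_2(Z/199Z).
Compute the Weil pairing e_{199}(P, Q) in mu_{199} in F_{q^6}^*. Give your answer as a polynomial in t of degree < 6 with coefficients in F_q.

Alternating bilinearity on E[199] (values in mu_{199} in F_{213781462890103^6}) gives e(P',Q') = e(P,Q)^det(M).
Hence e(P,Q) = e(P',Q')^{155} where 155 = 104^{-1} mod 199.
Build f_{199,P'} and f_{199,Q'} via the 8-bit ladder of 199=11000111_2; evaluate at shifted divisors; quotient in F_{213781462890103^6}.
Miller gives e_{199}(P',Q') = 13753715193335 + 201637133746740*t + 69050074173635*t^2 + 79017959846035*t^3 + 70017680101953*t^4 + 141433667487937*t^5 in F_{213781462890103^6}.
(13753715193335 + 201637133746740*t + 69050074173635*t^2 + 79017959846035*t^3 + 70017680101953*t^4 + 141433667487937*t^5)^{155} mod (213781462890103,f) = 155501967183747 + 137843287944330*t + 174812112487400*t^2 + 163513352720965*t^3 + 148657603714206*t^4 + 25382181315190*t^5.

155501967183747 + 137843287944330*t + 174812112487400*t^2 + 163513352720965*t^3 + 148657603714206*t^4 + 25382181315190*t^5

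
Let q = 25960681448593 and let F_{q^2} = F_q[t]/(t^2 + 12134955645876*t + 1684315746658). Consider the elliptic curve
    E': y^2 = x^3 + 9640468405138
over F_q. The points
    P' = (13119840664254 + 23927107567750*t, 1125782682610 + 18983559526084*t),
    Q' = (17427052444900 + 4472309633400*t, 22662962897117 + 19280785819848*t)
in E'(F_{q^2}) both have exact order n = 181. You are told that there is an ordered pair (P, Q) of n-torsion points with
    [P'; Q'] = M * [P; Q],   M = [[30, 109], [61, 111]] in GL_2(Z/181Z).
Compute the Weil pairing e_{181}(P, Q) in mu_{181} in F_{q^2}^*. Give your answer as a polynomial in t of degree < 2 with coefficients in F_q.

2148431539063 + 15928427773287*t

The 181-Weil pairing on E[181] over F_{25960681448593} is alternating-bilinear: e_{181}(P',Q') = e_{181}(P,Q)^det(M).
30*111 - 109*61 = -3319; reduced mod 181: det = 120, inverse 89.
Build f_{181,P'} and f_{181,Q'} via the 8-bit ladder of 181=10110101_2; evaluate at shifted divisors; quotient in F_{25960681448593^2}.
f_P(D_Q)/f_Q(D_P) = 15190619415861 + 17680947223901*t.
e_{181}(P,Q) = (15190619415861 + 17680947223901*t)^{89} = 2148431539063 + 15928427773287*t.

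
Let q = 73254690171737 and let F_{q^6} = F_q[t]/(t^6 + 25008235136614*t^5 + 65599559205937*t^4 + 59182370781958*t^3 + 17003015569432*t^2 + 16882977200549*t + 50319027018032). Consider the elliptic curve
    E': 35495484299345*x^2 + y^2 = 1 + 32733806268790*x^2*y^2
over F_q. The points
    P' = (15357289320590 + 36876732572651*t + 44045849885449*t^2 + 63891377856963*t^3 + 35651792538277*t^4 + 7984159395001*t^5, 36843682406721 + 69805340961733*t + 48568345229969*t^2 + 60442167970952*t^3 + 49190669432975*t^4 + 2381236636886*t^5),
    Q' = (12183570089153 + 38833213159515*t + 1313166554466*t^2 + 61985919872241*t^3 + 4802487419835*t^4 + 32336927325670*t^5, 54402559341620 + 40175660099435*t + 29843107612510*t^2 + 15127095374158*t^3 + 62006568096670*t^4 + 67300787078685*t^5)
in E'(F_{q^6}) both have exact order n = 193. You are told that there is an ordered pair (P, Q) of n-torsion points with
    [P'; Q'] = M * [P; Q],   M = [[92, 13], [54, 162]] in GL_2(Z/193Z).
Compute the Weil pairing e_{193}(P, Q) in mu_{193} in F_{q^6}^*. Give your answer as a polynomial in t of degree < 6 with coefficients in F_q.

Alternating bilinearity on E[193] (values in mu_{193} in F_{73254690171737^6}) gives e(P',Q') = e(P,Q)^det(M).
Inverting 113 mod 193: 41. Thus e_{193}(P,Q) = e(P',Q')^{41}.
Edwards a_E,d_E -> Montgomery A=57554065287252,B=14006714264058 -> Weierstrass 15381995891143,69008563115050 via alpha=47998893513891,beta=19004092050573.
Run Miller on y^2=x^3+15381995891143*x+69008563115050 over F_{73254690171737}: ladder 11000001 (8 bits); e = f_P(D_Q)/f_Q(D_P).
f_P(D_Q)/f_Q(D_P) = 52311250611187 + 2045471892093*t + 42996627857644*t^2 + 56396278941028*t^3 + 42125751580008*t^4 + 33359624389482*t^5.
Finally e_{193}(P,Q) = 38044137620096 + 20671775328891*t + 38300057286370*t^2 + 32286069590056*t^3 + 37218534268774*t^4 + 21180044101850*t^5.

38044137620096 + 20671775328891*t + 38300057286370*t^2 + 32286069590056*t^3 + 37218534268774*t^4 + 21180044101850*t^5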